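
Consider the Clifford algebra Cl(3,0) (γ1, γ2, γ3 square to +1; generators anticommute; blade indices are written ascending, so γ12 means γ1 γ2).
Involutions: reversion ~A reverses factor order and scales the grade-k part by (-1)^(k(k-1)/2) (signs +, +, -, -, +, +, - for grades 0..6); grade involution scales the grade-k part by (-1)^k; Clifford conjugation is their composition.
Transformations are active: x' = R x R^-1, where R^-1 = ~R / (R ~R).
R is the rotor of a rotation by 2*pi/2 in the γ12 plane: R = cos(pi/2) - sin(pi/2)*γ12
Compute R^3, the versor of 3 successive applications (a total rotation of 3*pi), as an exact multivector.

Because a rotor carries half the rotation angle, composing 3 copies of this γ12-plane rotor multiplies the phase: 3*(pi/2) = 3*pi/2, hence R^3 = cos(3*pi/2) - sin(3*pi/2)*γ12.
cos(3*pi/2) = 0 and sin(3*pi/2) = -1, so R^3 = γ12. The net rotation is 1*pi (after discarding 1 full turn, each of which contributes a factor -1 to the rotor); the rotor keeps the half-angle phase exactly.
Answer: γ12


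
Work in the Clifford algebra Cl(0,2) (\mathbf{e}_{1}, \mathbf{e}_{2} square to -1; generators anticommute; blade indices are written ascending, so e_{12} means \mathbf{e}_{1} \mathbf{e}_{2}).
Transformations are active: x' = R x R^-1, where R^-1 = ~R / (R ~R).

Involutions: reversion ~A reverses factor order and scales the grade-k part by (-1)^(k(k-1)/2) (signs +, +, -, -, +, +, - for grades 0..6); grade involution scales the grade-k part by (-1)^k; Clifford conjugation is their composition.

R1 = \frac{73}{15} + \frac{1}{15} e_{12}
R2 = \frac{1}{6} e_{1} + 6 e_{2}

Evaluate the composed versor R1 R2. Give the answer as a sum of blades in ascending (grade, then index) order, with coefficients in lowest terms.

Distribute over the terms of R1 (each basis-blade product reordered to ascending indices, repeated generators contracted through their squares):
(\frac{73}{15}) R2 = \frac{73}{90} e_{1} + \frac{146}{5} e_{2}
(\frac{1}{15} e_{12}) R2 = -\frac{2}{5} e_{1} + \frac{1}{90} e_{2}
Summing the partial products and collecting blades:
Answer: \frac{37}{90} e_{1} + \frac{2629}{90} e_{2}


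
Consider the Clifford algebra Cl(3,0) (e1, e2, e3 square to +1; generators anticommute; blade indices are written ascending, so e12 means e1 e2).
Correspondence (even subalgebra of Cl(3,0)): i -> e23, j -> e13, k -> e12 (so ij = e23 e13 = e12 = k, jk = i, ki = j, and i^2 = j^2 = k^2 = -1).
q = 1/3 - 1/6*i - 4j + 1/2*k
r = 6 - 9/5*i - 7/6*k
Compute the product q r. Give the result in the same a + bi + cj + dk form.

In blades: q = 1/3 + 1/2*e12 - 4*e13 - 1/6*e23, r = 6 - 7/6*e12 - 9/5*e23.
Distribute q over r term by term (generator squares from the signature, products reordered to ascending indices): (1/3)*r = 2 - 7/18*e12 - 3/5*e23; (1/2*e12)*r = 7/12 + 3*e12 - 9/10*e13; (-4*e13)*r = -36/5*e12 - 24*e13 + 14/3*e23; (-1/6*e23)*r = -3/10 - 7/36*e13 - e23.
Sum: 137/60 - 413/90*e12 - 4517/180*e13 + 46/15*e23; translating back through the correspondence:
Answer: 137/60 + 46/15*i - 4517/180*j - 413/90*k


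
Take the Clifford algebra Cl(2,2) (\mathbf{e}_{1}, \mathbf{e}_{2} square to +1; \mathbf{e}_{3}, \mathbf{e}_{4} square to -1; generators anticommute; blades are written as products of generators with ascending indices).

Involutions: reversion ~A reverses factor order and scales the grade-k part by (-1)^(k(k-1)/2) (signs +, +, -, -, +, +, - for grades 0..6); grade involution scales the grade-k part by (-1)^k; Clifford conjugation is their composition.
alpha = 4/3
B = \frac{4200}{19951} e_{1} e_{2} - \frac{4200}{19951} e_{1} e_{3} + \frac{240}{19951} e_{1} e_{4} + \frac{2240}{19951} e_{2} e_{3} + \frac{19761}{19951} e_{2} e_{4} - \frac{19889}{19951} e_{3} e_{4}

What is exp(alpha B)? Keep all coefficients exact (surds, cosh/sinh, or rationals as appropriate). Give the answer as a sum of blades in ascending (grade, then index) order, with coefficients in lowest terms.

B^2 term by term: the squares give (\frac{4200}{19951})^2*(e_{1} e_{2})^2 + (-\frac{4200}{19951})^2*(e_{1} e_{3})^2 + (\frac{240}{19951})^2*(e_{1} e_{4})^2 + (\frac{2240}{19951})^2*(e_{2} e_{3})^2 + (\frac{19761}{19951})^2*(e_{2} e_{4})^2 + (-\frac{19889}{19951})^2*(e_{3} e_{4})^2 = \frac{17640000}{398042401}*(-1) + \frac{17640000}{398042401}*(+1) + \frac{57600}{398042401}*(+1) + \frac{5017600}{398042401}*(+1) + \frac{390497121}{398042401}*(+1) + \frac{395572321}{398042401}*(-1) = 0 (each basis 2-blade squares to minus the product of its generators' squares); cross terms between blades sharing an index anticommute and cancel; the commuting (index-disjoint) pairs give grade-4 terms 2*c*c'*(blade product), which cancel blade by blade — e_{1} e_{2} e_{3} e_{4}: -\frac{167067600}{398042401} + \frac{165992400}{398042401} + \frac{1075200}{398042401} = 0 — confirming B is simple. So B^2 = 0.
B^2 = 0, so the series closes: exp(alpha B) = 1 + alpha B (parabolic case).
Answer: 1 + \frac{5600}{19951} e_{1} e_{2} - \frac{5600}{19951} e_{1} e_{3} + \frac{320}{19951} e_{1} e_{4} + \frac{8960}{59853} e_{2} e_{3} + \frac{26348}{19951} e_{2} e_{4} - \frac{79556}{59853} e_{3} e_{4}


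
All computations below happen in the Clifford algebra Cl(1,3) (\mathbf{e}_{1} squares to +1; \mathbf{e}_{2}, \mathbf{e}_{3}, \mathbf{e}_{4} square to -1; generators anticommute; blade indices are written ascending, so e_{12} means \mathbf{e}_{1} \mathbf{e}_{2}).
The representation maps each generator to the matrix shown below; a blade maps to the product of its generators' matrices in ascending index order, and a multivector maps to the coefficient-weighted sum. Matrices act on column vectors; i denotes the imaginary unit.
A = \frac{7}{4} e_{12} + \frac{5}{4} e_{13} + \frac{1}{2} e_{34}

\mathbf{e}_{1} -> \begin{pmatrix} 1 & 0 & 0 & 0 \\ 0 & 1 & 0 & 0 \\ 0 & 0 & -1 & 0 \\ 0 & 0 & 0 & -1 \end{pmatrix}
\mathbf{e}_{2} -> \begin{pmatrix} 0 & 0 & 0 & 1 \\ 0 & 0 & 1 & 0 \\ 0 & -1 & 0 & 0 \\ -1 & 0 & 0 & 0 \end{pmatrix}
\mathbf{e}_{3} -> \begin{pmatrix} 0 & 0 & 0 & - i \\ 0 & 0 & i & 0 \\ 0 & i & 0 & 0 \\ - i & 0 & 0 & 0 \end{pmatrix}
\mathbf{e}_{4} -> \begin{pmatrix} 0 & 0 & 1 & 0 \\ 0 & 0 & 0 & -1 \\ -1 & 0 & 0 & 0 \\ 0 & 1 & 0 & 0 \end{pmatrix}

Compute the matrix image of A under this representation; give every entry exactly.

Bivector images (products of the table entries): rho(e_{12}) = rho(\mathbf{e}_{1})rho(\mathbf{e}_{2}) = \begin{pmatrix} 0 & 0 & 0 & 1 \\ 0 & 0 & 1 & 0 \\ 0 & 1 & 0 & 0 \\ 1 & 0 & 0 & 0 \end{pmatrix}; rho(e_{13}) = rho(\mathbf{e}_{1})rho(\mathbf{e}_{3}) = \begin{pmatrix} 0 & 0 & 0 & - i \\ 0 & 0 & i & 0 \\ 0 & - i & 0 & 0 \\ i & 0 & 0 & 0 \end{pmatrix}; rho(e_{34}) = rho(\mathbf{e}_{3})rho(\mathbf{e}_{4}) = \begin{pmatrix} 0 & - i & 0 & 0 \\ - i & 0 & 0 & 0 \\ 0 & 0 & 0 & - i \\ 0 & 0 & - i & 0 \end{pmatrix}.
M = (\frac{7}{4})*rho(e_{12}) + (\frac{5}{4})*rho(e_{13}) + (\frac{1}{2})*rho(e_{34}), summed entrywise:
Answer: \begin{pmatrix} 0 & - \frac{i}{2} & 0 & \frac{7}{4} - \frac{5 i}{4} \\ - \frac{i}{2} & 0 & \frac{7}{4} + \frac{5 i}{4} & 0 \\ 0 & \frac{7}{4} - \frac{5 i}{4} & 0 & - \frac{i}{2} \\ \frac{7}{4} + \frac{5 i}{4} & 0 & - \frac{i}{2} & 0 \end{pmatrix}


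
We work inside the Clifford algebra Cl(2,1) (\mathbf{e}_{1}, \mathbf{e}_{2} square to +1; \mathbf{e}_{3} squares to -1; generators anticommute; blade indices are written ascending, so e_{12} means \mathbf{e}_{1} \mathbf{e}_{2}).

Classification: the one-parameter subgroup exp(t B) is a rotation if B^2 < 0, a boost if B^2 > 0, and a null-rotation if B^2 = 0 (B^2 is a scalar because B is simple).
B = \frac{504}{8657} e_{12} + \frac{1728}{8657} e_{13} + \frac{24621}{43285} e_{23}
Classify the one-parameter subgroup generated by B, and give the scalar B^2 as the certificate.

B^2 term by term: the squares give (\frac{504}{8657})^2*(e_{12})^2 + (\frac{1728}{8657})^2*(e_{13})^2 + (\frac{24621}{43285})^2*(e_{23})^2 = \frac{254016}{74943649}*(-1) + \frac{2985984}{74943649}*(+1) + \frac{606193641}{1873591225}*(+1) = \frac{9}{25} (each basis 2-blade squares to minus the product of its generators' squares); cross terms between blades sharing an index anticommute and cancel. So B^2 = \frac{9}{25}.
Answer: boost, certificate B^2 = \frac{9}{25}. B^2 = \frac{9}{25} is basis-independent, so its sign is the whole story.


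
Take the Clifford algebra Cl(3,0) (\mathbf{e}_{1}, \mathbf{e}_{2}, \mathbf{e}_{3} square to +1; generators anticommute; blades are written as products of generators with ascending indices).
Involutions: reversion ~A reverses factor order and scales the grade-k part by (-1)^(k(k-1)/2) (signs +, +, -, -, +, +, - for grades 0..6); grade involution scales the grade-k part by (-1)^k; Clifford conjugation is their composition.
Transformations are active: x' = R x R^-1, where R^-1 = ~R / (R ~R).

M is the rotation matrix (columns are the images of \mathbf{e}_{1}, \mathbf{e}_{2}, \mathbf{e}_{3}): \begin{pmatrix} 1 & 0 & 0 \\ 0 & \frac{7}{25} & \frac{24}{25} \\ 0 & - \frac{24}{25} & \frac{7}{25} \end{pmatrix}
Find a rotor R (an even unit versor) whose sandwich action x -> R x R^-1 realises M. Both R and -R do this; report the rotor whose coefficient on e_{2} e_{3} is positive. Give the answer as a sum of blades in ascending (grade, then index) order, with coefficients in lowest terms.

Method: write R = a + b12*e_{1} e_{2} + b13*e_{1} e_{3} + b23*e_{2} e_{3} with a^2 + b12^2 + b13^2 + b23^2 = 1 (so R^-1 = ~R). Expanding the columns R e_j ~R gives tr M = 4a^2 - 1 and, from the antisymmetric part, M21 - M12 = -4a*b12, M13 - M31 = 4a*b13, M32 - M23 = -4a*b23.
Here tr M = \frac{39}{25}, so a^2 = (1 + tr M)/4 = \frac{16}{25} and a = ±\frac{4}{5}. Taking a = \frac{4}{5}: M21 - M12 = 0, M13 - M31 = 0, M32 - M23 = -\frac{48}{25}, giving b12 = 0, b13 = 0, b23 = \frac{3}{5}, i.e. R = \frac{4}{5} + \frac{3}{5} e_{2} e_{3}.
Its e_{2} e_{3} coefficient is already positive.
Answer: \frac{4}{5} + \frac{3}{5} e_{2} e_{3}. Why the constraint matters: R and -R act identically through the sandwich — M has trace \frac{39}{25} either way — so only the sign condition on e_{2} e_{3} picks one of the two preimages.


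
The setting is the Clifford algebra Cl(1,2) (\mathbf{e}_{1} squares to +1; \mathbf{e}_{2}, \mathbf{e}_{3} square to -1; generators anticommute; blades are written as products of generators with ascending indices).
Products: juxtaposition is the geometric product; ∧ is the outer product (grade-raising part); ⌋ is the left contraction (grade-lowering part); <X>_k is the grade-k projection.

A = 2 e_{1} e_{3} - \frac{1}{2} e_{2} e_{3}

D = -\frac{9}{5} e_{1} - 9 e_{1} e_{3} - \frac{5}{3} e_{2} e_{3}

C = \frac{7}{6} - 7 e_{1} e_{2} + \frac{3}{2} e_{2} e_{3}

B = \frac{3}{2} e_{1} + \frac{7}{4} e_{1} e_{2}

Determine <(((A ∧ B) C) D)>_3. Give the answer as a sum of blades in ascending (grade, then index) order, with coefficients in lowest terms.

step 1: -\frac{3}{4} e_{1} e_{2} e_{3}
step 2: \frac{9}{8} e_{1} + \frac{21}{4} e_{3} - \frac{7}{8} e_{1} e_{2} e_{3}
step 3: -\frac{81}{40} - \frac{1169}{24} e_{1} - \frac{133}{8} e_{2} - \frac{81}{8} e_{3} + \frac{189}{20} e_{1} e_{3} + \frac{63}{40} e_{2} e_{3} - \frac{15}{8} e_{1} e_{2} e_{3}
step 4: -\frac{15}{8} e_{1} e_{2} e_{3}
Answer: -\frac{15}{8} e_{1} e_{2} e_{3}


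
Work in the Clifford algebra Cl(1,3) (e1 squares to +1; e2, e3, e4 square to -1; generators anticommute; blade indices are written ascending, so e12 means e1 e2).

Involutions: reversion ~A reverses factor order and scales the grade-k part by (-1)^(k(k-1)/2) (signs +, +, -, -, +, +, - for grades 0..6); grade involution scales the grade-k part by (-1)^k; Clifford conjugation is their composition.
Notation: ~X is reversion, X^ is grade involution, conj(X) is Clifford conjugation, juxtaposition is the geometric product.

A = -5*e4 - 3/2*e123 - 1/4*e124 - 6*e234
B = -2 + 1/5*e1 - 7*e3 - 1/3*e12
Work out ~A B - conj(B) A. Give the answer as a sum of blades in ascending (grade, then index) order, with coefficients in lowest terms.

first term: -1/2*e3 + 119/12*e4 + 21/2*e12 + e14 + 3/10*e23 - 839/20*e24 - 35*e34 - 3*e123 + 7/6*e124 - 2*e134 - 12*e234 + 11/20*e1234
second term: -1/2*e3 + 119/12*e4 + 21/2*e12 + e14 + 3/10*e23 - 839/20*e24 - 35*e34 + 3*e123 - 7/6*e124 + 2*e134 + 12*e234 - 11/20*e1234
Answer: -6*e123 + 7/3*e124 - 4*e134 - 24*e234 + 11/10*e1234


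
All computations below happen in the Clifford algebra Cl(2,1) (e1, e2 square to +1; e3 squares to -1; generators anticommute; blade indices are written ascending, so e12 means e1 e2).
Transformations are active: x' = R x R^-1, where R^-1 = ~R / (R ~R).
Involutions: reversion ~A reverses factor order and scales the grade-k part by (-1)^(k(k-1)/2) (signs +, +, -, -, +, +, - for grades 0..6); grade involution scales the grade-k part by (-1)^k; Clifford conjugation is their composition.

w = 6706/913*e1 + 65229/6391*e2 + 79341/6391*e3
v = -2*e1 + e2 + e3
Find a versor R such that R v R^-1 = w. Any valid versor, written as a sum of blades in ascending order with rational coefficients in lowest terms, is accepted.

Key observation: q(v) = q(w) = 4 (sandwiches preserve the norm), so R = v + w = 4880/913*e1 + 71620/6391*e2 + 85732/6391*e3 works whenever it is invertible — the component of v along it is kept and (v - w)/2 reverses, sending v to w.
Answer: 4880/913*e1 + 71620/6391*e2 + 85732/6391*e3


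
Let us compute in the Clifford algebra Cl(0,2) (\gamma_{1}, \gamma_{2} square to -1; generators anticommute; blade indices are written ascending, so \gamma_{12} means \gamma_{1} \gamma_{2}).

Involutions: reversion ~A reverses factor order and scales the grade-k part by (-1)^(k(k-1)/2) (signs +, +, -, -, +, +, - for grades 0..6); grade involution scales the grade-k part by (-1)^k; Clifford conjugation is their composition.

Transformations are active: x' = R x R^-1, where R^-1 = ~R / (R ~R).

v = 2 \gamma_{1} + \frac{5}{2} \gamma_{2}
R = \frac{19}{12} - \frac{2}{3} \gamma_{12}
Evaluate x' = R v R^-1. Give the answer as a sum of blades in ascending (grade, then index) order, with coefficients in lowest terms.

~R = \frac{19}{12} + \frac{2}{3} \gamma_{12}, and R ~R = \frac{425}{144}, so R^-1 = ~R / (\frac{425}{144}).
R v = \frac{29}{6} \gamma_{1} + \frac{21}{8} \gamma_{2}
Answer: \frac{1354}{425} \gamma_{1} + \frac{269}{850} \gamma_{2}


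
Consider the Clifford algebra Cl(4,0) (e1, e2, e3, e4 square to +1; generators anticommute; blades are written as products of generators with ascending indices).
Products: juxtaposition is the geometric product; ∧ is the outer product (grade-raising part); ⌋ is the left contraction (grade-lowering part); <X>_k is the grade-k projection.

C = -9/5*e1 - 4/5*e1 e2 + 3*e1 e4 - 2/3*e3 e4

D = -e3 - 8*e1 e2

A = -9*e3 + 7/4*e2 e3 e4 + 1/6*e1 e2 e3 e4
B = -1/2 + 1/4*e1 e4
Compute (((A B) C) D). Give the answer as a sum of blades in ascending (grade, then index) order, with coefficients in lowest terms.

step 1: 9/2*e3 - 1/24*e2 e3 - 7/16*e1 e2 e3 + 9/4*e1 e3 e4 - 7/8*e2 e3 e4 - 1/12*e1 e2 e3 e4
step 2: 3/2*e1 - 7/12*e2 + 32/5*e3 - 3*e4 - 1/18*e1 e2 + 121/15*e1 e3 + 83/80*e2 e3 + 1/36*e2 e4 - 247/60*e3 e4 - 9/10*e1 e2 e3 + 7/24*e1 e2 e4 - 71/5*e1 e3 e4 - 261/80*e2 e3 e4 - 17/10*e1 e2 e3 e4
step 3: -308/45 - 191/15*e1 - 1043/80*e2 - 36/5*e3 - 107/60*e4 + 9/10*e1 e2 + 34/5*e1 e3 - 629/45*e1 e4 - 1279/20*e2 e3 - 261/80*e2 e4 - 83/5*e3 e4 - 4603/90*e1 e2 e3 + 223/10*e1 e2 e4 - 261/10*e1 e3 e4 + 20453/180*e2 e3 e4 + 1329/40*e1 e2 e3 e4
Answer: -308/45 - 191/15*e1 - 1043/80*e2 - 36/5*e3 - 107/60*e4 + 9/10*e1 e2 + 34/5*e1 e3 - 629/45*e1 e4 - 1279/20*e2 e3 - 261/80*e2 e4 - 83/5*e3 e4 - 4603/90*e1 e2 e3 + 223/10*e1 e2 e4 - 261/10*e1 e3 e4 + 20453/180*e2 e3 e4 + 1329/40*e1 e2 e3 e4


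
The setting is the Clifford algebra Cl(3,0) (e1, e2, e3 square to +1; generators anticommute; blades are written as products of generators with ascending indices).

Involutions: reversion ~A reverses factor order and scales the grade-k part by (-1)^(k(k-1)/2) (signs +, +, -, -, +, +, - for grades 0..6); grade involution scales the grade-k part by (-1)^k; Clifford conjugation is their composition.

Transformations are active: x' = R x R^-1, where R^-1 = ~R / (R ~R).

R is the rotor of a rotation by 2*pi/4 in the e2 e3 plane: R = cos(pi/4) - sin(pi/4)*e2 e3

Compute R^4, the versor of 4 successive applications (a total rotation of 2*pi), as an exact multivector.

Rotor phase runs at HALF the rotation angle; powers of one rotor simply add phase, so after 4 steps in e2 e3 the phase is 4*pi/4 = pi and R^4 = cos(pi) - sin(pi)*e2 e3.
cos(pi) = -1 and sin(pi) = 0, so R^4 = -1. The total rotation 2*pi is 1 full turn, so every vector returns to itself, yet the rotor is -1, on the OTHER sheet of the double cover (an odd number of 2*pi turns).
Answer: -1


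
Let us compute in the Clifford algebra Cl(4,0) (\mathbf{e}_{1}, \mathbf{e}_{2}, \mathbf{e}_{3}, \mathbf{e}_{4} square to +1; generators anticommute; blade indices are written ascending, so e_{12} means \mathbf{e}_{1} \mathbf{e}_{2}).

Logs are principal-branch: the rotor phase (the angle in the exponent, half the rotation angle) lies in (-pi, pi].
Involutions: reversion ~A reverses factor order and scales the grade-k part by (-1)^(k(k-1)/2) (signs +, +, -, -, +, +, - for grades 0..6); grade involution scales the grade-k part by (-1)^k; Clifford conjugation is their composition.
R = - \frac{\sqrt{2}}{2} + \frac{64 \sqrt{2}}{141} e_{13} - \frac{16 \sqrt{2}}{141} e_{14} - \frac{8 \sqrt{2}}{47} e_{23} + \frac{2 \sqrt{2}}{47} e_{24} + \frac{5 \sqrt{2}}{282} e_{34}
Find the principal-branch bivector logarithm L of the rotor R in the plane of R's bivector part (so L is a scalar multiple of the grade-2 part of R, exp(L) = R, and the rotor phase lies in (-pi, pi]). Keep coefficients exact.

The scalar part of R is - \frac{\sqrt{2}}{2}, so the principal-branch rotor phase is pinned; divide the bivector part by its sine to get the unit plane — L is the phase times that plane.
Concretely: cos(phase) = - \frac{\sqrt{2}}{2} gives phase = ±\frac{3 \pi}{4}, and since phase/sin(phase) is even the sign is immaterial: L = (phase/sin(phase)) * <R>_2 = (\frac{3 \sqrt{2} \pi}{4}) * <R>_2.
Answer: \frac{32 \pi}{47} e_{13} - \frac{8 \pi}{47} e_{14} - \frac{12 \pi}{47} e_{23} + \frac{3 \pi}{47} e_{24} + \frac{5 \pi}{188} e_{34}


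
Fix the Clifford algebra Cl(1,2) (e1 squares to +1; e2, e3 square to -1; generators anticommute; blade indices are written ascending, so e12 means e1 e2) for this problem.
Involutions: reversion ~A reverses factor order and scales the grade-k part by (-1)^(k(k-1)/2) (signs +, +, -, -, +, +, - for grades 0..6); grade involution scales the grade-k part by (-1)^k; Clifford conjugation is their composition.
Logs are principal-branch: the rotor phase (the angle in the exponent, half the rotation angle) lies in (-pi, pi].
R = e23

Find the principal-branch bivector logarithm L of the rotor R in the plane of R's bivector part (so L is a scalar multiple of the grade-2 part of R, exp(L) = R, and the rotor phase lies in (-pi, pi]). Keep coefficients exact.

The scalar part of R is 0, which pins the rotor phase on the principal branch; dividing the bivector part by the sine of that phase recovers the unit plane, and L is the phase times that plane.
Concretely: cos(phase) = 0 gives phase = ±pi/2, and since phase/sin(phase) is even the sign is immaterial: L = (phase/sin(phase)) * <R>_2 = (pi/2) * <R>_2.
Answer: pi/2*e23


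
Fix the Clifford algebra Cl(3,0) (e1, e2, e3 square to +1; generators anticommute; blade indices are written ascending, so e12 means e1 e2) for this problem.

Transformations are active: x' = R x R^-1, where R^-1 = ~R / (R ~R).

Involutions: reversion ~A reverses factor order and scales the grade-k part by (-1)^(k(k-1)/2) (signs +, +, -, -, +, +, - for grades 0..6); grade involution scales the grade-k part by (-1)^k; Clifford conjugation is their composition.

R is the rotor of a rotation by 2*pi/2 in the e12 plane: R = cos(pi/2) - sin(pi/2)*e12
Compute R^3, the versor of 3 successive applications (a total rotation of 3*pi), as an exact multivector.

Because a rotor carries half the rotation angle, composing 3 copies of this e12-plane rotor multiplies the phase: 3*(pi/2) = 3*pi/2, hence R^3 = cos(3*pi/2) - sin(3*pi/2)*e12.
cos(3*pi/2) = 0 and sin(3*pi/2) = -1, so R^3 = e12. The net rotation is 1*pi (after discarding 1 full turn, each of which contributes a factor -1 to the rotor); the rotor keeps the half-angle phase exactly.
Answer: e12


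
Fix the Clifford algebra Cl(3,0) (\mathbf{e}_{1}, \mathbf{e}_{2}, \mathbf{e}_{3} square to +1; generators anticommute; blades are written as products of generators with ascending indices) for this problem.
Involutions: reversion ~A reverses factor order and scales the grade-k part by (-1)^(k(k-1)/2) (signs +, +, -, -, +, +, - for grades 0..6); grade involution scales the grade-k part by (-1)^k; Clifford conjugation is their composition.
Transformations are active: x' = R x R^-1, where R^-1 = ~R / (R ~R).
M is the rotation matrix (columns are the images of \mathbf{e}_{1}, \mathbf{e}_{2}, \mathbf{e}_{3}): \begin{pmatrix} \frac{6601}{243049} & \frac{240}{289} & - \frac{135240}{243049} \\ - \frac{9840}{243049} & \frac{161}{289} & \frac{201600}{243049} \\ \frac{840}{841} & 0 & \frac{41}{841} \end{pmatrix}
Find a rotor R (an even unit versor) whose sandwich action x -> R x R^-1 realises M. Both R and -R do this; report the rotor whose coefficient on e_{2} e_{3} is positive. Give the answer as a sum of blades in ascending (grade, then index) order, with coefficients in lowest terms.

Method: write R = a + b12*e_{1} e_{2} + b13*e_{1} e_{3} + b23*e_{2} e_{3} with a^2 + b12^2 + b13^2 + b23^2 = 1 (so R^-1 = ~R). Expanding the columns R e_j ~R gives tr M = 4a^2 - 1 and, from the antisymmetric part, M21 - M12 = -4a*b12, M13 - M31 = 4a*b13, M32 - M23 = -4a*b23.
Here tr M = \frac{153851}{243049}, so a^2 = (1 + tr M)/4 = \frac{99225}{243049} and a = ±\frac{315}{493}. Taking a = \frac{315}{493}: M21 - M12 = -\frac{211680}{243049}, M13 - M31 = -\frac{378000}{243049}, M32 - M23 = -\frac{201600}{243049}, giving b12 = \frac{168}{493}, b13 = -\frac{300}{493}, b23 = \frac{160}{493}, i.e. R = \frac{315}{493} + \frac{168}{493} e_{1} e_{2} - \frac{300}{493} e_{1} e_{3} + \frac{160}{493} e_{2} e_{3}.
Its e_{2} e_{3} coefficient is already positive.
Answer: \frac{315}{493} + \frac{168}{493} e_{1} e_{2} - \frac{300}{493} e_{1} e_{3} + \frac{160}{493} e_{2} e_{3}. Note: both R and -R realise this M (trace \frac{153851}{243049}); the covering map identifies them, and the e_{2} e_{3}-coefficient sign is the tie-breaker.


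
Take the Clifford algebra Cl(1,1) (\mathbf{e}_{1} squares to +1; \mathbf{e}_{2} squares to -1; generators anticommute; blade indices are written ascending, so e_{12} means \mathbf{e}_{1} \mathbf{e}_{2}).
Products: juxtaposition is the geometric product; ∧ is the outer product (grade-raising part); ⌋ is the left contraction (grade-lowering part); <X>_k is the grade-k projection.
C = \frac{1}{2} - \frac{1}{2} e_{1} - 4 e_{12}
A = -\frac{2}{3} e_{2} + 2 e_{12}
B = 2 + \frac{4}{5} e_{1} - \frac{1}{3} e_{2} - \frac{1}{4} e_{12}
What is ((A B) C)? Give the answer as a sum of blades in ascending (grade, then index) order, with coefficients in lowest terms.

step 1: -\frac{13}{18} + \frac{5}{6} e_{1} - \frac{44}{15} e_{2} + \frac{68}{15} e_{12}
step 2: -\frac{851}{45} + \frac{563}{45} e_{1} - \frac{38}{15} e_{2} + \frac{166}{45} e_{12}
Answer: -\frac{851}{45} + \frac{563}{45} e_{1} - \frac{38}{15} e_{2} + \frac{166}{45} e_{12}


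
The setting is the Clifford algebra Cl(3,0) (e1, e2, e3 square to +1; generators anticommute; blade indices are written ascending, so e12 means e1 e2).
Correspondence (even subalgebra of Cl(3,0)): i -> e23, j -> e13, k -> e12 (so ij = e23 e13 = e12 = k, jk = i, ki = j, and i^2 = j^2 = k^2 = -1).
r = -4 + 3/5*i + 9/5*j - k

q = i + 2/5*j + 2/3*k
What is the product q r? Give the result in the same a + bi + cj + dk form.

In blades: q = 2/3*e12 + 2/5*e13 + e23, r = -4 - e12 + 9/5*e13 + 3/5*e23.
Distribute q over r term by term (generator squares from the signature, products reordered to ascending indices): (2/3*e12)*r = 2/3 - 8/3*e12 + 2/5*e13 - 6/5*e23; (2/5*e13)*r = -18/25 - 6/25*e12 - 8/5*e13 - 2/5*e23; (e23)*r = -3/5 + 9/5*e12 + e13 - 4*e23.
Sum: -49/75 - 83/75*e12 - 1/5*e13 - 28/5*e23; translating back through the correspondence:
Answer: -49/75 - 28/5*i - 1/5*j - 83/75*k


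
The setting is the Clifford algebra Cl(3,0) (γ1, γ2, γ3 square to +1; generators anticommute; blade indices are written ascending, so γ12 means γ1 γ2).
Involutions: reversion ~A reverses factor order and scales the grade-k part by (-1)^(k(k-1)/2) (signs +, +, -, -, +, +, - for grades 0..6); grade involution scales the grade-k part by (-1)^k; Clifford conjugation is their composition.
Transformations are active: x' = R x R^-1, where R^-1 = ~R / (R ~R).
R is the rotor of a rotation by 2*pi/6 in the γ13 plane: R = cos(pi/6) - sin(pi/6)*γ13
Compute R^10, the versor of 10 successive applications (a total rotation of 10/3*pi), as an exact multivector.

Half-angle bookkeeping: 10 applications in γ13 add up to rotor phase 10*pi/6 = 5*pi/3, so R^10 = cos(5*pi/3) - sin(5*pi/3)*γ13.
cos(5*pi/3) = 1/2 and sin(5*pi/3) = -sqrt(3)/2, so R^10 = 1/2 + sqrt(3)/2*γ13. The net rotation is 4/3*pi (after discarding 1 full turn, each of which contributes a factor -1 to the rotor); the rotor keeps the half-angle phase exactly.
Answer: 1/2 + sqrt(3)/2*γ13


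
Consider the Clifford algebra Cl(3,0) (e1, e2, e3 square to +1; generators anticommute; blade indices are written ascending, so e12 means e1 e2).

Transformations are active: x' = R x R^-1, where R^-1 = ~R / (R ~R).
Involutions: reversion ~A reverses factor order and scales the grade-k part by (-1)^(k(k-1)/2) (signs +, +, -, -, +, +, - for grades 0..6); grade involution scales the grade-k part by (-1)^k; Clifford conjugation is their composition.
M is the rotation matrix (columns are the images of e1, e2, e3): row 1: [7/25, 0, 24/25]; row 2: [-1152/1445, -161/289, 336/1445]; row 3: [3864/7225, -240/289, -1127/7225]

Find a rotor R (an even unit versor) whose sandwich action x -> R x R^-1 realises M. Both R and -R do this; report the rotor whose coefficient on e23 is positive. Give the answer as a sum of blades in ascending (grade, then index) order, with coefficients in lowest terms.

Method: write R = a + b12*e12 + b13*e13 + b23*e23 with a^2 + b12^2 + b13^2 + b23^2 = 1 (so R^-1 = ~R). Expanding the columns R e_j ~R gives tr M = 4a^2 - 1 and, from the antisymmetric part, M21 - M12 = -4a*b12, M13 - M31 = 4a*b13, M32 - M23 = -4a*b23.
Here tr M = -3129/7225, so a^2 = (1 + tr M)/4 = 1024/7225 and a = ±32/85. Taking a = 32/85: M21 - M12 = -1152/1445, M13 - M31 = 3072/7225, M32 - M23 = -1536/1445, giving b12 = 9/17, b13 = 24/85, b23 = 12/17, i.e. R = 32/85 + 9/17*e12 + 24/85*e13 + 12/17*e23.
Its e23 coefficient is already positive.
Answer: 32/85 + 9/17*e12 + 24/85*e13 + 12/17*e23. Recall the cover is two-to-one: with M of trace -3129/7225, both preimages act alike, and the stated e23 sign chooses the sheet.


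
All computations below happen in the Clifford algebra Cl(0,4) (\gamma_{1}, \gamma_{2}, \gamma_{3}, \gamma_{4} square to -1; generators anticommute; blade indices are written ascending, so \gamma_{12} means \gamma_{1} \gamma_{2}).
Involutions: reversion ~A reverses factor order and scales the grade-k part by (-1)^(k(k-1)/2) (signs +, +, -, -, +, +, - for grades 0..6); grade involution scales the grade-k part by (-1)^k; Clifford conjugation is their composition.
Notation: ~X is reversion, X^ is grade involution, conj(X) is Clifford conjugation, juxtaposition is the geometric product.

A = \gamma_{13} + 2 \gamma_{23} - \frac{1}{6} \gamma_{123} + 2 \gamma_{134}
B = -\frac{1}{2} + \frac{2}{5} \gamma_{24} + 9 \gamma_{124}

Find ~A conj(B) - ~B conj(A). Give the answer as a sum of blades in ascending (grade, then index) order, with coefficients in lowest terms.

first term: \frac{1}{2} \gamma_{13} - 17 \gamma_{23} - \frac{7}{10} \gamma_{34} - \frac{53}{60} \gamma_{123} - \frac{256}{15} \gamma_{134} + 9 \gamma_{234} - \frac{2}{5} \gamma_{1234}
second term: \frac{1}{2} \gamma_{13} + 19 \gamma_{23} + \frac{7}{10} \gamma_{34} - \frac{43}{60} \gamma_{123} - \frac{286}{15} \gamma_{134} + 9 \gamma_{234} - \frac{2}{5} \gamma_{1234}
Answer: -36 \gamma_{23} - \frac{7}{5} \gamma_{34} - \frac{1}{6} \gamma_{123} + 2 \gamma_{134}


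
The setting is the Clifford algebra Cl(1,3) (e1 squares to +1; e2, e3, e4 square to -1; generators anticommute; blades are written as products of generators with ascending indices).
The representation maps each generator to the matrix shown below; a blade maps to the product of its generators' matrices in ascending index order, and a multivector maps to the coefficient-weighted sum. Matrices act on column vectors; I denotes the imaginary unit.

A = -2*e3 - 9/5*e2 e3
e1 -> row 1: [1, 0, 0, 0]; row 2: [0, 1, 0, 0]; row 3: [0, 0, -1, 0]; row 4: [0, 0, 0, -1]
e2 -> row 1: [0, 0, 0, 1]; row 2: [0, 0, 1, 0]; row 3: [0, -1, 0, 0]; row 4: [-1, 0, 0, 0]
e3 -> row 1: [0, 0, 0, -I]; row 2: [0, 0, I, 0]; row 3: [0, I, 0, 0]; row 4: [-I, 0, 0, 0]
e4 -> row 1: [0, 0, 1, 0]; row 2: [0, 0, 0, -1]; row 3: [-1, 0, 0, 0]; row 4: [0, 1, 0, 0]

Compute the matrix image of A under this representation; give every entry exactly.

Bivector images (products of the table entries): rho(e2 e3) = rho(e2)rho(e3) = row 1: [-I, 0, 0, 0]; row 2: [0, I, 0, 0]; row 3: [0, 0, -I, 0]; row 4: [0, 0, 0, I].
M = (-2)*rho(e3) + (-9/5)*rho(e2 e3), summed entrywise:
Answer: row 1: [9*I/5, 0, 0, 2*I]; row 2: [0, -9*I/5, -2*I, 0]; row 3: [0, -2*I, 9*I/5, 0]; row 4: [2*I, 0, 0, -9*I/5]


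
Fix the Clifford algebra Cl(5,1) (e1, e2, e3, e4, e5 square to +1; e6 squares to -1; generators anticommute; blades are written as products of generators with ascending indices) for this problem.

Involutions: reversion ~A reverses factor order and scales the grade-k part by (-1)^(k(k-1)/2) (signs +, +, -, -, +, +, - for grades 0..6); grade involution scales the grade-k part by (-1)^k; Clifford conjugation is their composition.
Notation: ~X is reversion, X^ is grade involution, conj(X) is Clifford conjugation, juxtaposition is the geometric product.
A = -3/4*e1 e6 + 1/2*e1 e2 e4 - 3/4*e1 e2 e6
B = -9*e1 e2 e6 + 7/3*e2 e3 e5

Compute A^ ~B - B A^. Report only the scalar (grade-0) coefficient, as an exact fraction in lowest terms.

first term: 27/4 + 27/4*e2 + 9/2*e4 e6 + 7/6*e1 e3 e4 e5 + 7/4*e1 e3 e5 e6 - 7/4*e1 e2 e3 e5 e6
second term: -27/4 - 27/4*e2 + 9/2*e4 e6 - 7/6*e1 e3 e4 e5 - 7/4*e1 e3 e5 e6 + 7/4*e1 e2 e3 e5 e6
Answer: 27/2


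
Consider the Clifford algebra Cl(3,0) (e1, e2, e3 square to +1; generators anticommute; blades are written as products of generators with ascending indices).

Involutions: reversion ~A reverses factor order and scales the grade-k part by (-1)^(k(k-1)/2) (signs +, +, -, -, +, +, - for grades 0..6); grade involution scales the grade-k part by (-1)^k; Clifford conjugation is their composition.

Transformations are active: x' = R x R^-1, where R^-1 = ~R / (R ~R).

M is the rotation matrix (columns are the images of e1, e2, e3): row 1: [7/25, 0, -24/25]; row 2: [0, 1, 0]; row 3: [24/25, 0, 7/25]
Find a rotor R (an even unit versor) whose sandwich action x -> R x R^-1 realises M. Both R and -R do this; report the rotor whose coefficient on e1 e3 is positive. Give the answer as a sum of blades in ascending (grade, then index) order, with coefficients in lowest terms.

Method: write R = a + b12*e1 e2 + b13*e1 e3 + b23*e2 e3 with a^2 + b12^2 + b13^2 + b23^2 = 1 (so R^-1 = ~R). Expanding the columns R e_j ~R gives tr M = 4a^2 - 1 and, from the antisymmetric part, M21 - M12 = -4a*b12, M13 - M31 = 4a*b13, M32 - M23 = -4a*b23.
Here tr M = 39/25, so a^2 = (1 + tr M)/4 = 16/25 and a = ±4/5. Taking a = 4/5: M21 - M12 = 0, M13 - M31 = -48/25, M32 - M23 = 0, giving b12 = 0, b13 = -3/5, b23 = 0, i.e. R = 4/5 - 3/5*e1 e3.
Its e1 e3 coefficient is negative, so report the other preimage -R.
Answer: -4/5 + 3/5*e1 e3. Note: both R and -R realise this M (trace 39/25); the covering map identifies them, and the e1 e3-coefficient sign is the tie-breaker.


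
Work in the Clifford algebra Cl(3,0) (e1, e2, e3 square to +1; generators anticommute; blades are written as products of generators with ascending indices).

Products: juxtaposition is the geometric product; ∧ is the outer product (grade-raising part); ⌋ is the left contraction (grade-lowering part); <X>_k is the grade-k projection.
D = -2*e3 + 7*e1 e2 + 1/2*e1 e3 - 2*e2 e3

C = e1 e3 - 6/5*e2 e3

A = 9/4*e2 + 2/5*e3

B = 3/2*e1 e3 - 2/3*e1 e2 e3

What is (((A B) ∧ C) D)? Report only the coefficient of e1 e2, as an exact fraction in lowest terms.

step 1: -3/5*e1 - 4/15*e1 e2 + 3/2*e1 e3 - 27/8*e1 e2 e3
step 2: 18/25*e1 e2 e3
step 3: 36/25*e1 + 9/25*e2 - 126/25*e3 - 36/25*e1 e2
Answer: -36/25


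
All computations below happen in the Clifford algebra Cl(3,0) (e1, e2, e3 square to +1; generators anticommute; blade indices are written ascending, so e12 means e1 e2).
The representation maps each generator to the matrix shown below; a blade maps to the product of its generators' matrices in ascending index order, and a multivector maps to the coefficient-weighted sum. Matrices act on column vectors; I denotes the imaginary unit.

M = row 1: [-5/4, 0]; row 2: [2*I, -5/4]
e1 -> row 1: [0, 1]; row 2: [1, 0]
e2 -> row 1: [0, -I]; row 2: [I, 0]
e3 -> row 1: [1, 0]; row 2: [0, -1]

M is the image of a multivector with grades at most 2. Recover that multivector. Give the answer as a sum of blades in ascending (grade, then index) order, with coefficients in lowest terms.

Method: 1, rho(e1), rho(e2), rho(e3) form a trace-orthogonal basis of the 2x2 complex matrices (tr(X Y) = 2 if X = Y, else 0), so M = m0*1 + m1*rho(e1) + m2*rho(e2) + m3*rho(e3) with m0 = tr(M)/2 = -5/4, m1 = tr(M rho(e1))/2 = I, m2 = tr(M rho(e2))/2 = 1, m3 = tr(M rho(e3))/2 = 0.
Multiplying table entries, the bivector images are rho(e12) = I*rho(e3), rho(e13) = -I*rho(e2), rho(e23) = I*rho(e1); with real blade coefficients the real parts of m0..m3 are the coefficients of 1, e1, e2, e3 and the imaginary parts give the bivectors (e23: Im m1, e13: -Im m2, e12: Im m3).
Answer: -5/4 + e2 + e23


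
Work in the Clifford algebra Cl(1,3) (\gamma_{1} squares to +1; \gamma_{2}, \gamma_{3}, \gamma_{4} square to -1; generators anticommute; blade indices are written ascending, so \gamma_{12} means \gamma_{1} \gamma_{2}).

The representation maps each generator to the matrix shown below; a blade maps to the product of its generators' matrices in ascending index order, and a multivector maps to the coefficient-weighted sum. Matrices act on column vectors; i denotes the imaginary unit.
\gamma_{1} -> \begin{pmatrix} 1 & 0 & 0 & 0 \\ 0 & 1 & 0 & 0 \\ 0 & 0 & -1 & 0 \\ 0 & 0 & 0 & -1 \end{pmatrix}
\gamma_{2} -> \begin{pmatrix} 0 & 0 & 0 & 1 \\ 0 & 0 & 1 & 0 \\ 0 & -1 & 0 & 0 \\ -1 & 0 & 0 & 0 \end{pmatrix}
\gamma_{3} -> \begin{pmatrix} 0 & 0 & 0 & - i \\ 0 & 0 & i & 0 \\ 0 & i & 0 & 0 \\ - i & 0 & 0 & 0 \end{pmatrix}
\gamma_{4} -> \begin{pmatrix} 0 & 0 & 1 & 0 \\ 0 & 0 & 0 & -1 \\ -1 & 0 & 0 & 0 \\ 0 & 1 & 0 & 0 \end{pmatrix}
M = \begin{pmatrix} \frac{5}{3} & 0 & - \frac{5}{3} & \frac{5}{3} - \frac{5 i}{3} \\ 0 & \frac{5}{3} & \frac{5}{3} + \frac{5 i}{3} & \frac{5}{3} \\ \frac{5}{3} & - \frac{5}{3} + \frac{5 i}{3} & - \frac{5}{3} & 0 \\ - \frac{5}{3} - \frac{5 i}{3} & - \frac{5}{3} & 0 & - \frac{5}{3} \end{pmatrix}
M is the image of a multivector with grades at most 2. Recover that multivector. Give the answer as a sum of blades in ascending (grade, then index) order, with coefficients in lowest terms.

Method: the blade images are trace-orthogonal — tr(rho(e_A) rho(e_B)^-1) = 4 if A = B and 0 otherwise — and rho(e_A)^-1 = (e_A)^2 * rho(e_A) with (e_A)^2 = +1 or -1, so the coefficient of e_A in the preimage is (e_A)^2 * tr(M rho(e_A))/4.
Nonzero projections over blades of grade <= 2: \gamma_{1}: (\gamma_{1})^2 = +1, tr(M rho(\gamma_{1})) = \frac{20}{3}, coefficient \frac{5}{3}; \gamma_{2}: (\gamma_{2})^2 = -1, tr(M rho(\gamma_{2})) = - \frac{20}{3}, coefficient \frac{5}{3}; \gamma_{3}: (\gamma_{3})^2 = -1, tr(M rho(\gamma_{3})) = - \frac{20}{3}, coefficient \frac{5}{3}; \gamma_{4}: (\gamma_{4})^2 = -1, tr(M rho(\gamma_{4})) = \frac{20}{3}, coefficient -\frac{5}{3}. Every other blade of grade <= 2 projects to 0.
Answer: \frac{5}{3} \gamma_{1} + \frac{5}{3} \gamma_{2} + \frac{5}{3} \gamma_{3} - \frac{5}{3} \gamma_{4}


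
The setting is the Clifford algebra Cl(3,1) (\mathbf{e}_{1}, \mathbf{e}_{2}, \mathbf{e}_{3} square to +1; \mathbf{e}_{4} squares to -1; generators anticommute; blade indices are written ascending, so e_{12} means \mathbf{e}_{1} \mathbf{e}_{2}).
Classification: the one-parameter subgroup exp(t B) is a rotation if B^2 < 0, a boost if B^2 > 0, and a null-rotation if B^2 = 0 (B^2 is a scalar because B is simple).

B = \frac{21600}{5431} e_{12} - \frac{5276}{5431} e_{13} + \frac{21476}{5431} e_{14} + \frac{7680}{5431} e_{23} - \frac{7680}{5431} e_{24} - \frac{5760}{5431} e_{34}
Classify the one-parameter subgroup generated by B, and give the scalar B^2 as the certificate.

B^2 term by term: the squares give (\frac{21600}{5431})^2*(e_{12})^2 + (-\frac{5276}{5431})^2*(e_{13})^2 + (\frac{21476}{5431})^2*(e_{14})^2 + (\frac{7680}{5431})^2*(e_{23})^2 + (-\frac{7680}{5431})^2*(e_{24})^2 + (-\frac{5760}{5431})^2*(e_{34})^2 = \frac{466560000}{29495761}*(-1) + \frac{27836176}{29495761}*(-1) + \frac{461218576}{29495761}*(+1) + \frac{58982400}{29495761}*(-1) + \frac{58982400}{29495761}*(+1) + \frac{33177600}{29495761}*(+1) = 0 (each basis 2-blade squares to minus the product of its generators' squares); cross terms between blades sharing an index anticommute and cancel; the commuting (index-disjoint) pairs give grade-4 terms 2*c*c'*(blade product), which cancel blade by blade — e_{1234}: -\frac{248832000}{29495761} - \frac{81039360}{29495761} + \frac{329871360}{29495761} = 0 — confirming B is simple. So B^2 = 0.
Answer: null-rotation, certificate B^2 = 0. Note: conjugating B changes its blade decomposition but never the scalar B^2 = 0, whose sign settles the classification.


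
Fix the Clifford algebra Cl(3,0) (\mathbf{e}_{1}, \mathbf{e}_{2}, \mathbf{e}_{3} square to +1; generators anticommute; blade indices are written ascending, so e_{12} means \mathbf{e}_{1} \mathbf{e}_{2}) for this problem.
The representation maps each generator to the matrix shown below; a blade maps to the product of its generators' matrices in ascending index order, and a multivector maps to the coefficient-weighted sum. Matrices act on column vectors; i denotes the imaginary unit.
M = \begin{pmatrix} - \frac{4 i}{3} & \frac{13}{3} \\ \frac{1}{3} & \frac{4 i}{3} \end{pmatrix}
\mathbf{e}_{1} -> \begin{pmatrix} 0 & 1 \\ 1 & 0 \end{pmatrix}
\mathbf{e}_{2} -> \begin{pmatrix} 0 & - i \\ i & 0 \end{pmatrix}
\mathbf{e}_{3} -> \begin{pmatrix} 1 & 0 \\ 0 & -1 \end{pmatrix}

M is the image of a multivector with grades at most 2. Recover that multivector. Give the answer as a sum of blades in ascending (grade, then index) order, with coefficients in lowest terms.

Method: 1, rho(e_{1}), rho(e_{2}), rho(e_{3}) form a trace-orthogonal basis of the 2x2 complex matrices (tr(X Y) = 2 if X = Y, else 0), so M = m0*1 + m1*rho(e_{1}) + m2*rho(e_{2}) + m3*rho(e_{3}) with m0 = tr(M)/2 = 0, m1 = tr(M rho(e_{1}))/2 = \frac{7}{3}, m2 = tr(M rho(e_{2}))/2 = 2 i, m3 = tr(M rho(e_{3}))/2 = - \frac{4 i}{3}.
Multiplying table entries, the bivector images are rho(e_{12}) = i*rho(e_{3}), rho(e_{13}) = -i*rho(e_{2}), rho(e_{23}) = i*rho(e_{1}); with real blade coefficients the real parts of m0..m3 are the coefficients of 1, e_{1}, e_{2}, e_{3} and the imaginary parts give the bivectors (e_{23}: Im m1, e_{13}: -Im m2, e_{12}: Im m3).
Answer: \frac{7}{3} e_{1} - \frac{4}{3} e_{12} - 2 e_{13}


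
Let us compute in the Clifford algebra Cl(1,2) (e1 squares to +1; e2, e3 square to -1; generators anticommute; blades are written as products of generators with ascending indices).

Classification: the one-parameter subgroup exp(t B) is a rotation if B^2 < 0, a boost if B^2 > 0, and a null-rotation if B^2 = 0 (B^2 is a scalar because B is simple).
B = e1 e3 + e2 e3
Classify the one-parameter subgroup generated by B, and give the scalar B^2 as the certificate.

B^2 term by term: the squares give (1)^2*(e1 e3)^2 + (1)^2*(e2 e3)^2 = 1*(+1) + 1*(-1) = 0 (each basis 2-blade squares to minus the product of its generators' squares); cross terms between blades sharing an index anticommute and cancel. So B^2 = 0.
Answer: null-rotation, certificate B^2 = 0. The class reads off the invariant scalar 0 directly.
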